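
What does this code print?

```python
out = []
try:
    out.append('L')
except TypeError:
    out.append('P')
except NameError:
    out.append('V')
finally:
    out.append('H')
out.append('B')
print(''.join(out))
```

Execution trace: 'L' (try body, no exception) → 'H' (finally) → 'B' (after the try/except). Output: LHB

Answer: LHB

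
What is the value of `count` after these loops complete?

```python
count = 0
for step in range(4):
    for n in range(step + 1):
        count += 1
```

Triangle: 1 + 2 + ... + 4
`count` takes the values: 0 → 1 → 2 → 3 → 4 → 5 → 6 → 7 → 8 → 9 → 10

Answer: 10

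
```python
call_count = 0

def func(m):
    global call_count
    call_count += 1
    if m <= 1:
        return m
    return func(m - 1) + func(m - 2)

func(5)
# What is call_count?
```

Calls(m) = 1 + Calls(m-1) + Calls(m-2); Calls(0)=Calls(1)=1. For m=5 this gives 15.

Answer: 15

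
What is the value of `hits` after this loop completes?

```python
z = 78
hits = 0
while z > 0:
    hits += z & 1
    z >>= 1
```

Count set bits in 78 (binary: 0b1001110)
`hits` takes the values: 0 → 1 → 2 → 3 → 4

Answer: 4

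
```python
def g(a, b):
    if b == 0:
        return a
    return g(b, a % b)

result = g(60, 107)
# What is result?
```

g(60, 107) -> g(107, 60) -> g(60, 47) -> g(47, 13) -> g(13, 8) -> g(8, 5) -> g(5, 3) -> g(3, 2) -> g(2, 1) -> g(1, 0) -> 1

Answer: 1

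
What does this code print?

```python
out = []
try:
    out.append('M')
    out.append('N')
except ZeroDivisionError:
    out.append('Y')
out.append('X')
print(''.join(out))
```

Execution trace: 'M' (try body) → 'N' (try body, no exception) → 'X' (after the try/except). Output: MNX

Answer: MNX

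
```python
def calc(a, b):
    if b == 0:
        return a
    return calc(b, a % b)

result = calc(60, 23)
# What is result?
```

calc(60, 23) -> calc(23, 14) -> calc(14, 9) -> calc(9, 5) -> calc(5, 4) -> calc(4, 1) -> calc(1, 0) -> 1

Answer: 1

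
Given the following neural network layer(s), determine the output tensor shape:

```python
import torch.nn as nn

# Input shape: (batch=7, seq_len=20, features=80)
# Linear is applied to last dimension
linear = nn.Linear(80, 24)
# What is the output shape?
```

Input: (7, 20, 80) -> Output: (7, 20, 24)

Answer: (7, 20, 24)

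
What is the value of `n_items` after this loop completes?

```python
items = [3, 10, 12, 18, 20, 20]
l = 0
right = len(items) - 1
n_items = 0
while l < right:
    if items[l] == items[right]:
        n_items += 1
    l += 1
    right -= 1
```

Count matching pairs from ends
`n_items` takes the values: 0

Answer: 0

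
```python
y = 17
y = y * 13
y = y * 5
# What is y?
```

Trace:
`y = 17` → y = 17
`y = y * 13` → y = 221
`y = y * 5` → y = 1105
So y = 1105

Answer: 1105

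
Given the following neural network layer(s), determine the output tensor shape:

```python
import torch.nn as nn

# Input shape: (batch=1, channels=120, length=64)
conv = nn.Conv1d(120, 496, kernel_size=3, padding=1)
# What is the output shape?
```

Input: (1, 120, 64) -> Output: (1, 496, 64)

Answer: (1, 496, 64)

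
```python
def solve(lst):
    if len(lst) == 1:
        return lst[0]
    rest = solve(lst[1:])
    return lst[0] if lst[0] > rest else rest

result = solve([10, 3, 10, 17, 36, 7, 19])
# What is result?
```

Recursive max over [10, 3, 10, 17, 36, 7, 19] = 36

Answer: 36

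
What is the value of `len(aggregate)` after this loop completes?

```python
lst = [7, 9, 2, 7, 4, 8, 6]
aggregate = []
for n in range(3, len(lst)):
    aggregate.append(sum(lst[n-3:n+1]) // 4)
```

Number of 4-element averages
`aggregate` takes the values: [] → [6] → [6, 5] → [6, 5, 5] → [6, 5, 5, 6]
So `len(aggregate)` = 4

Answer: 4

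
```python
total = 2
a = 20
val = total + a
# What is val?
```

Trace:
`total = 2` → total = 2
`a = 20` → a = 20
`val = total + a` → val = 22
So val = 22

Answer: 22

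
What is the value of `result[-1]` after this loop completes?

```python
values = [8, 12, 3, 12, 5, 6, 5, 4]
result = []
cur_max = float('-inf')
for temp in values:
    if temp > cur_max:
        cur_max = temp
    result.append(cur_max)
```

Running max ends at 12
`result` takes the values: [] → [8] → [8, 12] → [8, 12, 12] → [8, 12, 12, 12] → [8, 12, 12, 12, 12] → [8, 12, 12, 12, 12, 12] → [8, 12, 12, 12, 12, 12, 12] → [8, 12, 12, 12, 12, 12, 12, 12]
So `result[-1]` = 12

Answer: 12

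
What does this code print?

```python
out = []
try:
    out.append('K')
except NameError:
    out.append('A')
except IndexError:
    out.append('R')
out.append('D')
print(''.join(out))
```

Execution trace: 'K' (try body, no exception) → 'D' (after the try/except). Output: KD

Answer: KD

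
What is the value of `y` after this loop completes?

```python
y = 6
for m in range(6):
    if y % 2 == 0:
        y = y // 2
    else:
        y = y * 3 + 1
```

Collatz-style transformation from 6
`y` takes the values: 6 → 3 → 10 → 5 → 16 → 8 → 4

Answer: 4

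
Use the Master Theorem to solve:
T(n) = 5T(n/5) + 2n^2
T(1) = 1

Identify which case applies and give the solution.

a=5, b=5, f(n)=2n^2. log_5(5) = 1. Since c=2 > 1 and the regularity condition holds (5(n/5)^2 = (5/5^2)n^2 with 5/5^2 < 1), Case 3 applies: T(n) = Θ(f(n)) = O(n^2).

Answer: O(n^2) - Case 3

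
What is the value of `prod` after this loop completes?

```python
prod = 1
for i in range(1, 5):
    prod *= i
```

4! = 24
`prod` takes the values: 1 → 2 → 6 → 24

Answer: 24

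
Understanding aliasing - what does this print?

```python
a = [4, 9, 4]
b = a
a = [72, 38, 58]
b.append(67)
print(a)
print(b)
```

Key concept: rebinding vs mutation: a is rebound to a new list, b still points at the original.
Step by step:
`a = [4, 9, 4]` → a = [4, 9, 4]
`b = a` → b = [4, 9, 4] (same object as a)
`a = [72, 38, 58]` → a = [72, 38, 58]
`b.append(67)` → b = [4, 9, 4, 67]
`print(a)` → prints [72, 38, 58]
`print(b)` → prints [4, 9, 4, 67]

Answer:
[72, 38, 58]
[4, 9, 4, 67]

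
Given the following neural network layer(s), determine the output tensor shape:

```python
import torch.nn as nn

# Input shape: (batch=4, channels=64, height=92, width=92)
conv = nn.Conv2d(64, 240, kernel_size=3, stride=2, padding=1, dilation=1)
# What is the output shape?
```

Input: (4, 64, 92, 92) -> Output: (4, 240, 46, 46)

Answer: (4, 240, 46, 46)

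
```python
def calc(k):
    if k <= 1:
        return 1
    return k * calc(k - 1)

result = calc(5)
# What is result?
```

calc(5) = 5 * 4 * 3 * 2 * 1 = 120

Answer: 120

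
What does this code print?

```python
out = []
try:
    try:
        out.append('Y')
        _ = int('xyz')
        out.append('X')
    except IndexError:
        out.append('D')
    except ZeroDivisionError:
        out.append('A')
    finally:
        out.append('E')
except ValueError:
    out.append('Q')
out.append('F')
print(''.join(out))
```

Execution trace: 'Y' (try body) → 'E' (finally) → 'Q' (outer except ValueError) → 'F' (after the try/except). Output: YEQF

Answer: YEQF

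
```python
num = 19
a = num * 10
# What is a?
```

Trace:
`num = 19` → num = 19
`a = num * 10` → a = 190
So a = 190

Answer: 190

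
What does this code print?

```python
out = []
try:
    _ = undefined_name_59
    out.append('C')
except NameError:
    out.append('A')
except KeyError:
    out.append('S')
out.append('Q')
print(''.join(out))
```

Execution trace: 'A' (except NameError) → 'Q' (after the try/except). Output: AQ

Answer: AQ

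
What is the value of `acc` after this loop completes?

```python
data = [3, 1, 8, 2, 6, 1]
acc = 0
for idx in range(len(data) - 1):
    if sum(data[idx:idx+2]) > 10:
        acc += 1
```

Count windows with sum > 10
`acc` takes the values: 0

Answer: 0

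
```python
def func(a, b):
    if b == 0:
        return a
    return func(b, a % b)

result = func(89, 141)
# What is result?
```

func(89, 141) -> func(141, 89) -> func(89, 52) -> func(52, 37) -> func(37, 15) -> func(15, 7) -> func(7, 1) -> func(1, 0) -> 1

Answer: 1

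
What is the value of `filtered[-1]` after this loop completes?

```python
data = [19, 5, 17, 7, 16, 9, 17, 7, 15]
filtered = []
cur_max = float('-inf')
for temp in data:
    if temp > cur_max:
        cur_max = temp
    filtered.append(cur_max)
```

Running max ends at 19
`filtered` takes the values: [] → [19] → [19, 19] → [19, 19, 19] → [19, 19, 19, 19] → [19, 19, 19, 19, 19] → [19, 19, 19, 19, 19, 19] → [19, 19, 19, 19, 19, 19, 19] → [19, 19, 19, 19, 19, 19, 19, 19] → [19, 19, 19, 19, 19, 19, 19, 19, 19]
So `filtered[-1]` = 19

Answer: 19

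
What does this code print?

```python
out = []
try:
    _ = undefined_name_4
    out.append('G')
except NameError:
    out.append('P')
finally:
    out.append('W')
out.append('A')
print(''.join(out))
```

Execution trace: 'P' (except NameError) → 'W' (finally) → 'A' (after the try/except). Output: PWA

Answer: PWA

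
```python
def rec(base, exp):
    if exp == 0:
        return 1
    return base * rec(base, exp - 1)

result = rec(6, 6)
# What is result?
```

rec(6, 6) = 6 * 6 * 6 * 6 * 6 * 6 = 46656

Answer: 46656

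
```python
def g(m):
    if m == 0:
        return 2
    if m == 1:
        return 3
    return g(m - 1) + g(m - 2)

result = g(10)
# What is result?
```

Build up from base cases: g(0)=2, g(1)=3, g(2)=5, g(3)=8, g(4)=13, g(5)=21, g(6)=34, ..., g(10)=233

Answer: 233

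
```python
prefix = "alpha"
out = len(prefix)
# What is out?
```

Trace:
`prefix = "alpha"` → prefix = 'alpha'
`out = len(prefix)` → out = 5
So out = 5

Answer: 5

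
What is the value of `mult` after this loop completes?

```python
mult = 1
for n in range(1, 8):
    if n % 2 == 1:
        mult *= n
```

Product of odd numbers 1 to 7
`mult` takes the values: 1 → 3 → 15 → 105

Answer: 105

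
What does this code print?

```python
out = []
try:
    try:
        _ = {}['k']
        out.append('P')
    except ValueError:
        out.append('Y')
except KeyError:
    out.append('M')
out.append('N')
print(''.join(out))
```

Execution trace: 'M' (outer except KeyError) → 'N' (after the try/except). Output: MN

Answer: MN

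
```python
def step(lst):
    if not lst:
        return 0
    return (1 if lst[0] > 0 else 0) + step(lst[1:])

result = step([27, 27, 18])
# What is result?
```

Count of positive elements in [27, 27, 18] = 3

Answer: 3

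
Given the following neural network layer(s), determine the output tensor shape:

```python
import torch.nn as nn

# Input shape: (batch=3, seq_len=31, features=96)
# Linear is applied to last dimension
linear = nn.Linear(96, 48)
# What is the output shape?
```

Input: (3, 31, 96) -> Output: (3, 31, 48)

Answer: (3, 31, 48)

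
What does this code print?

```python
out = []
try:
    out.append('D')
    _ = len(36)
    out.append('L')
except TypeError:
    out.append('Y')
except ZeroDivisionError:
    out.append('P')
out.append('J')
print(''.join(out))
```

Execution trace: 'D' (try body) → 'Y' (except TypeError) → 'J' (after the try/except). Output: DYJ

Answer: DYJ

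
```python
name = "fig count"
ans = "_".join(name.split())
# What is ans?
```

Trace:
`name = "fig count"` → name = 'fig count'
`ans = "_".join(name.split())` → ans = 'fig_count'
So ans = 'fig_count'

Answer: 'fig_count'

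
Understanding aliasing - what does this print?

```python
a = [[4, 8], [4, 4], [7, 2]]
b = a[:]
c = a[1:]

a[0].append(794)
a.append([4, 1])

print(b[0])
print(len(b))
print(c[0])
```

Key concept: slice with nested mutation.
Step by step:
`a = [[4, 8], [4, 4], [7, 2]]` → a = [[4, 8], [4, 4], [7, 2]]
`b = a[:]` → b = [[4, 8], [4, 4], [7, 2]]
`c = a[1:]` → c = [[4, 4], [7, 2]]
`a[0].append(794)` → a = [[4, 8, 794], [4, 4], [7, 2]]; b = [[4, 8, 794], [4, 4], [7, 2]]
`a.append([4, 1])` → a = [[4, 8, 794], [4, 4], [7, 2], [4, 1]]
`print(b[0])` → prints [4, 8, 794]
`print(len(b))` → prints 3
`print(c[0])` → prints [4, 4]

Answer:
[4, 8, 794]
3
[4, 4]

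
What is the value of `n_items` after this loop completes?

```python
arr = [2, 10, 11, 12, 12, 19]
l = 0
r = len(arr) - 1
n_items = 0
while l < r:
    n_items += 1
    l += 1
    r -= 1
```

Iterations until pointers meet (list length 6)
`n_items` takes the values: 0 → 1 → 2 → 3

Answer: 3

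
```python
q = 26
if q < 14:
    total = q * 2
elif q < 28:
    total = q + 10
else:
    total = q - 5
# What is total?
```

Trace:
`q = 26` → q = 26
`if q < 14: ...` → q < 14 is False, q < 28 is True → total = 36
So total = 36

Answer: 36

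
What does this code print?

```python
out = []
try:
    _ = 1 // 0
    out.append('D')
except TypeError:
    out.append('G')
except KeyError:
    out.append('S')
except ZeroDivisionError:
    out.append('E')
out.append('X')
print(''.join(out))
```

Execution trace: 'E' (except ZeroDivisionError) → 'X' (after the try/except). Output: EX

Answer: EX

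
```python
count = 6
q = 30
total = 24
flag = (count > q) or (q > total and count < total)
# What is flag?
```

Trace:
`count = 6` → count = 6
`q = 30` → q = 30
`total = 24` → total = 24
`flag = (count > q) or (q > total and count < total)` → flag = True
So flag = True

Answer: True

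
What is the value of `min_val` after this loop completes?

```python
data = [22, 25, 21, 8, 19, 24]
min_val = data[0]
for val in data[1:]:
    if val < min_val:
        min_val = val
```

Minimum of [22, 25, 21, 8, 19, 24]
`min_val` takes the values: 22 → 21 → 8

Answer: 8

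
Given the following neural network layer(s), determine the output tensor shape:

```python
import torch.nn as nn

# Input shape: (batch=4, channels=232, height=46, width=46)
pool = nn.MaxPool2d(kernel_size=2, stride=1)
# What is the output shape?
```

Input: (4, 232, 46, 46) -> Output: (4, 232, 45, 45)

Answer: (4, 232, 45, 45)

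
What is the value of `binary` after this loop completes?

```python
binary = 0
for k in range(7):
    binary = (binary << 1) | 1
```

Build 7 consecutive 1-bits: 0b1111111
`binary` takes the values: 0 → 1 → 3 → 7 → 15 → 31 → 63 → 127

Answer: 127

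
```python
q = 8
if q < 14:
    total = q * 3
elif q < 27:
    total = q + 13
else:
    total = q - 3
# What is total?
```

Trace:
`q = 8` → q = 8
`if q < 14: ...` → q < 14 is True → total = 24
So total = 24

Answer: 24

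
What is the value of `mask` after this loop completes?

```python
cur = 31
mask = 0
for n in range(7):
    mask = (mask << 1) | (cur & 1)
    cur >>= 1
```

Reverse lowest 7 bits of 31
`mask` takes the values: 0 → 1 → 3 → 7 → 15 → 31 → 62 → 124

Answer: 124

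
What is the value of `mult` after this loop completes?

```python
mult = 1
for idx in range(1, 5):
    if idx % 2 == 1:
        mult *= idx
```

Product of odd numbers 1 to 4
`mult` takes the values: 1 → 3

Answer: 3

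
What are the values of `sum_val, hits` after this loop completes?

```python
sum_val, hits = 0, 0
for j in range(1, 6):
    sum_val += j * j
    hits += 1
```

Sum of squares and count
`sum_val, hits` takes the values: (0, 0) → (1, 0) → (1, 1) → (5, 1) → (5, 2) → (14, 2) → (14, 3) → (30, 3) → (30, 4) → (55, 4) → (55, 5)

Answer: 55, 5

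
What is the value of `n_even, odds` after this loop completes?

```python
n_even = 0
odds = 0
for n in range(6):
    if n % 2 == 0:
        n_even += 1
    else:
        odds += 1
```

Count evens and odds in range(6)
`n_even, odds` takes the values: (0, 0) → (1, 0) → (1, 1) → (2, 1) → (2, 2) → (3, 2) → (3, 3)

Answer: 3, 3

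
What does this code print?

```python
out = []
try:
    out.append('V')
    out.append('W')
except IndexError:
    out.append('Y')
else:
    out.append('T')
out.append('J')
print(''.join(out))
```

Execution trace: 'V' (try body) → 'W' (try body, no exception) → 'T' (else) → 'J' (after the try/except). Output: VWTJ

Answer: VWTJ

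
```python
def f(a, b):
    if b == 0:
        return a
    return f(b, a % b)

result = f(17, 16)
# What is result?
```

f(17, 16) -> f(16, 1) -> f(1, 0) -> 1

Answer: 1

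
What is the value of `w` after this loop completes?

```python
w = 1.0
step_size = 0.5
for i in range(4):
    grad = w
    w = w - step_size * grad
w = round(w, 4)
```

Gradient descent: w = 1.0 * (1 - 0.5)^4
`w` takes the values: 1.0 → 0.5 → 0.25 → 0.125 → 0.0625

Answer: 0.0625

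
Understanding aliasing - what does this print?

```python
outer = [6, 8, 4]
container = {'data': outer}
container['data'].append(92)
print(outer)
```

Key concept: dict holds reference to list.
Step by step:
`outer = [6, 8, 4]` → outer = [6, 8, 4]
`container = {'data': outer}` → container = {'data': [6, 8, 4]}
`container['data'].append(92)` → outer = [6, 8, 4, 92]; container = {'data': [6, 8, 4, 92]}
`print(outer)` → prints [6, 8, 4, 92]

Answer: [6, 8, 4, 92]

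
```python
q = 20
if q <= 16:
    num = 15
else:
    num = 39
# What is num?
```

Trace:
`q = 20` → q = 20
`if q <= 16: ...` → q <= 16 is False, take else branch → num = 39
So num = 39

Answer: 39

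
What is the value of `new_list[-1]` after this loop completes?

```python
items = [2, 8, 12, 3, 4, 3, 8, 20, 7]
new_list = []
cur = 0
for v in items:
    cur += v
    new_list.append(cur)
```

Cumulative sum ends at 67
`new_list` takes the values: [] → [2] → [2, 10] → [2, 10, 22] → [2, 10, 22, 25] → [2, 10, 22, 25, 29] → [2, 10, 22, 25, 29, 32] → [2, 10, 22, 25, 29, 32, 40] → [2, 10, 22, 25, 29, 32, 40, 60] → [2, 10, 22, 25, 29, 32, 40, 60, 67]
So `new_list[-1]` = 67

Answer: 67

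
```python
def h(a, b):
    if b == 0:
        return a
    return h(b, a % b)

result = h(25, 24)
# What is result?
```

h(25, 24) -> h(24, 1) -> h(1, 0) -> 1

Answer: 1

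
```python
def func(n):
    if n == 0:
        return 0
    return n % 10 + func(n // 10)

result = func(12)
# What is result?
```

Sum of digits of 12: 2 + 1 = 3

Answer: 3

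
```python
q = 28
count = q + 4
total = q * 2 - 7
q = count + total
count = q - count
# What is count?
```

Trace:
`q = 28` → q = 28
`count = q + 4` → count = 32
`total = q * 2 - 7` → total = 49
`q = count + total` → q = 81
`count = q - count` → count = 49
So count = 49

Answer: 49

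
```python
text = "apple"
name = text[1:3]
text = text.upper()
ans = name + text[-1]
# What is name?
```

Trace:
`text = "apple"` → text = 'apple'
`name = text[1:3]` → name = 'pp'
`text = text.upper()` → text = 'APPLE'
`ans = name + text[-1]` → ans = 'ppE'
So name = 'pp'

Answer: 'pp'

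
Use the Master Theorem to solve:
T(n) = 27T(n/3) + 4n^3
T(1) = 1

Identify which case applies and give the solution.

a=27, b=3, f(n)=4n^3. log_3(27) = 3. Since c=3 = 3, Case 2 applies: T(n) = Θ(n^log_b(a) · log n) = O(n^3 log n).

Answer: O(n^3 log n) - Case 2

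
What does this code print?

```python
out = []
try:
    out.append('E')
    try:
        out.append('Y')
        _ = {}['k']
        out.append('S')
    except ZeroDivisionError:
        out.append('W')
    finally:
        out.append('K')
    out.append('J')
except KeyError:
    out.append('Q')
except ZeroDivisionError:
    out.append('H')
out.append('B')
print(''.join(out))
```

Execution trace: 'E' (try body) → 'Y' (inner try body) → 'K' (inner finally) → 'Q' (except KeyError) → 'B' (after the try/except). Output: EYKQB

Answer: EYKQB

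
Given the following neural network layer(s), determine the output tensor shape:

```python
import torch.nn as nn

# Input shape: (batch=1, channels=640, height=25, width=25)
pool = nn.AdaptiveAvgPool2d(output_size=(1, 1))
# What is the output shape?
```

Input: (1, 640, 25, 25) -> Output: (1, 640, 1, 1)

Answer: (1, 640, 1, 1)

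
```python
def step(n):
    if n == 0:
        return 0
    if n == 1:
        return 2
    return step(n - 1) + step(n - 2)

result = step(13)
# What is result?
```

Build up from base cases: step(0)=0, step(1)=2, step(2)=2, step(3)=4, step(4)=6, step(5)=10, step(6)=16, ..., step(13)=466

Answer: 466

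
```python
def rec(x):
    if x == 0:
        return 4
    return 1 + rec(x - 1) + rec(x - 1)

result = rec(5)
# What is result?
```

rec(x) = 1 + 2·rec(x-1), rec(0)=4. Closed form: (4+1)·2^5 - 1 = 159.

Answer: 159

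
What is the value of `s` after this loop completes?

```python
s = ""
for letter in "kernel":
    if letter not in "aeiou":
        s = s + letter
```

Remove vowels from 'kernel'
`s` takes the values: "" → "k" → "kr" → "krn" → "krnl"

Answer: "krnl"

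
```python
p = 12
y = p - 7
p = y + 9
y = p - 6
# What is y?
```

Trace:
`p = 12` → p = 12
`y = p - 7` → y = 5
`p = y + 9` → p = 14
`y = p - 6` → y = 8
So y = 8

Answer: 8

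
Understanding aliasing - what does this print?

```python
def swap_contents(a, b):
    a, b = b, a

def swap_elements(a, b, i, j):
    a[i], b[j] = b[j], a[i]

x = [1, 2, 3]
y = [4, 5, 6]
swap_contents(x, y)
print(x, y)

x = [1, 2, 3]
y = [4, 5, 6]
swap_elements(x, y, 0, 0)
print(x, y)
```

Key concept: parameter rebinding vs mutation.
Step by step:
`x = [1, 2, 3]` → x = [1, 2, 3]
`y = [4, 5, 6]` → y = [4, 5, 6]
`swap_contents(x, y)` → no visible change to tracked variables
`print(x, y)` → prints [1, 2, 3] [4, 5, 6]
`x = [1, 2, 3]` → x = [1, 2, 3]
`y = [4, 5, 6]` → y = [4, 5, 6]
`swap_elements(x, y, 0, 0)` → x = [4, 2, 3]; y = [1, 5, 6]
`print(x, y)` → prints [4, 2, 3] [1, 5, 6]

Answer:
[1, 2, 3] [4, 5, 6]
[4, 2, 3] [1, 5, 6]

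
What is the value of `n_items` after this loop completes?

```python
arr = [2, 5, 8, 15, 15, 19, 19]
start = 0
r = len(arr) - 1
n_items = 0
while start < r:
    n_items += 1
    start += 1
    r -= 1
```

Iterations until pointers meet (list length 7)
`n_items` takes the values: 0 → 1 → 2 → 3

Answer: 3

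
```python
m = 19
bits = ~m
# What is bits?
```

Trace:
`m = 19` → m = 19
`bits = ~m` → bits = -20
So bits = -20

Answer: -20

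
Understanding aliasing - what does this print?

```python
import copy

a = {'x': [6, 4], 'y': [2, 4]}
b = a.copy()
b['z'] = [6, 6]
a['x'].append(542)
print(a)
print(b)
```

Key concept: shallow copy of dict with mutable values.
Step by step:
`a = {'x': [6, 4], 'y': [2, 4]}` → a = {'x': [6, 4], 'y': [2, 4]}
`b = a.copy()` → b = {'x': [6, 4], 'y': [2, 4]}
`b['z'] = [6, 6]` → b = {'x': [6, 4], 'y': [2, 4], 'z': [6, 6]}
`a['x'].append(542)` → a = {'x': [6, 4, 542], 'y': [2, 4]}; b = {'x': [6, 4, 542], 'y': [2, 4], 'z': [6, 6]}
`print(a)` → prints {'x': [6, 4, 542], 'y': [2, 4]}
`print(b)` → prints {'x': [6, 4, 542], 'y': [2, 4], 'z': [6, 6]}

Answer:
{'x': [6, 4, 542], 'y': [2, 4]}
{'x': [6, 4, 542], 'y': [2, 4], 'z': [6, 6]}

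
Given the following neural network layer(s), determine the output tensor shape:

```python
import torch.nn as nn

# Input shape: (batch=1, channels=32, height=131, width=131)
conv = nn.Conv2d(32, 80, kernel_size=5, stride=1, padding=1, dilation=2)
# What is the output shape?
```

Input: (1, 32, 131, 131) -> Output: (1, 80, 125, 125)

Answer: (1, 80, 125, 125)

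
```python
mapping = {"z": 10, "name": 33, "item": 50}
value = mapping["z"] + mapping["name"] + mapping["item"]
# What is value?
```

Trace:
`mapping = {"z": 10, "name": 33, "item": 50}` → mapping = {'z': 10, 'name': 33, 'item': 50}
`value = mapping["z"] + mapping["name"] + mapping["item"]` → value = 93
So value = 93

Answer: 93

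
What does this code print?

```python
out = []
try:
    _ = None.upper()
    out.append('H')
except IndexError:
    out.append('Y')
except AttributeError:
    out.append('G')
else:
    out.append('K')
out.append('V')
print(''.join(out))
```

Execution trace: 'G' (except AttributeError) → 'V' (after the try/except). Output: GV

Answer: GV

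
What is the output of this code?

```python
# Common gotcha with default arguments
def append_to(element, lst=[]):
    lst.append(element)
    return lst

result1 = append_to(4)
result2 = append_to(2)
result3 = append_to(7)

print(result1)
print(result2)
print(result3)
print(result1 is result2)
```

Key concept: mutable default argument gotcha.
Step by step:
`result1 = append_to(4)` → result1 = [4]
`result2 = append_to(2)` → result1 = [4, 2] (same object as result2); result2 = [4, 2] (same object as result1)
`result3 = append_to(7)` → result1 = [4, 2, 7] (same object as result2, result3); result2 = [4, 2, 7] (same object as result1, result3); result3 = [4, 2, 7] (same object as result1, result2)
`print(result1)` → prints [4, 2, 7]
`print(result2)` → prints [4, 2, 7]
`print(result3)` → prints [4, 2, 7]
`print(result1 is result2)` → prints True

Answer:
[4, 2, 7]
[4, 2, 7]
[4, 2, 7]
True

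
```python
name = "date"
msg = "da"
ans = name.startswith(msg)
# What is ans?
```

Trace:
`name = "date"` → name = 'date'
`msg = "da"` → msg = 'da'
`ans = name.startswith(msg)` → ans = True
So ans = True

Answer: True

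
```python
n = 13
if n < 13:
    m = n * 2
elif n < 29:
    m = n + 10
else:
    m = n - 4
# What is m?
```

Trace:
`n = 13` → n = 13
`if n < 13: ...` → n < 13 is False, n < 29 is True → m = 23
So m = 23

Answer: 23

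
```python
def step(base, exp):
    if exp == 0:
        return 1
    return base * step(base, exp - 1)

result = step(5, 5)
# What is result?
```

step(5, 5) = 5 * 5 * 5 * 5 * 5 = 3125

Answer: 3125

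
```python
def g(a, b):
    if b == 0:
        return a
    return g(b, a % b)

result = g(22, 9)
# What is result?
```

g(22, 9) -> g(9, 4) -> g(4, 1) -> g(1, 0) -> 1

Answer: 1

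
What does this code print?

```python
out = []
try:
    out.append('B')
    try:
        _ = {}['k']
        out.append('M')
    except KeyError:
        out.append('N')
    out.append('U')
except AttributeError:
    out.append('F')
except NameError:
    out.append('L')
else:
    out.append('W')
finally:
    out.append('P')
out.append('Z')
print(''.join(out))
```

Execution trace: 'B' (try body) → 'N' (inner except KeyError) → 'U' (try body, no exception) → 'W' (else) → 'P' (finally) → 'Z' (after the try/except). Output: BNUWPZ

Answer: BNUWPZ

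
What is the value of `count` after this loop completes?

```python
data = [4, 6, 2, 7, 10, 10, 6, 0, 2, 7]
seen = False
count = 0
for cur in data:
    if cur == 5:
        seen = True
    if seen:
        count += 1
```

Count elements after first 5 in [4, 6, 2, 7, 10, 10, 6, 0, 2, 7]
`count` takes the values: 0

Answer: 0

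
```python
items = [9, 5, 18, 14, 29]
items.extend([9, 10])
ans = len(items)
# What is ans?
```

Trace:
`items = [9, 5, 18, 14, 29]` → items = [9, 5, 18, 14, 29]
`items.extend([9, 10])` → items = [9, 5, 18, 14, 29, 9, 10]
`ans = len(items)` → ans = 7
So ans = 7

Answer: 7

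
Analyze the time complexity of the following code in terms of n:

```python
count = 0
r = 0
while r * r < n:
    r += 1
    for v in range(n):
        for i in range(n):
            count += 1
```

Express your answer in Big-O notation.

Each loop level contributes: √n × n × n. Multiplying the contributions gives O(n^2√n).

Answer: O(n^2√n)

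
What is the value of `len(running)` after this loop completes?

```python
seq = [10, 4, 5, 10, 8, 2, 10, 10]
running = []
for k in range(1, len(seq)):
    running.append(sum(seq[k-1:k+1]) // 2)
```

Number of 2-element averages
`running` takes the values: [] → [7] → [7, 4] → [7, 4, 7] → [7, 4, 7, 9] → [7, 4, 7, 9, 5] → [7, 4, 7, 9, 5, 6] → [7, 4, 7, 9, 5, 6, 10]
So `len(running)` = 7

Answer: 7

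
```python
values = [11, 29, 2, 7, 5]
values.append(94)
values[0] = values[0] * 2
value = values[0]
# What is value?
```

Trace:
`values = [11, 29, 2, 7, 5]` → values = [11, 29, 2, 7, 5]
`values.append(94)` → values = [11, 29, 2, 7, 5, 94]
`values[0] = values[0] * 2` → values = [22, 29, 2, 7, 5, 94]
`value = values[0]` → value = 22
So value = 22

Answer: 22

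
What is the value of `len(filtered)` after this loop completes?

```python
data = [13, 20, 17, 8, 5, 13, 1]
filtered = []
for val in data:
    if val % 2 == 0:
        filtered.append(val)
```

Count even numbers in [13, 20, 17, 8, 5, 13, 1]
`filtered` takes the values: [] → [20] → [20, 8]
So `len(filtered)` = 2

Answer: 2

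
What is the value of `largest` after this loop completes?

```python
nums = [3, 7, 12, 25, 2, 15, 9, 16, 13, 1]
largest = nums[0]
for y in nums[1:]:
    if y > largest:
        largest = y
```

Maximum of [3, 7, 12, 25, 2, 15, 9, 16, 13, 1]
`largest` takes the values: 3 → 7 → 12 → 25

Answer: 25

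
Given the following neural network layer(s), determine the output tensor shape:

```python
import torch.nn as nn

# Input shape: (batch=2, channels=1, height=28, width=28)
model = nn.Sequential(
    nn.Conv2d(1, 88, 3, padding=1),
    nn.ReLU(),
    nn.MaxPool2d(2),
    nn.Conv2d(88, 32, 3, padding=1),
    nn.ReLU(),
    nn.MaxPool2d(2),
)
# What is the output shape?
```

Input: (2, 1, 28, 28) -> after first Conv2d: (2, 88, 28, 28) -> after first MaxPool2d: (2, 88, 14, 14) -> after second Conv2d: (2, 32, 14, 14) -> Output: (2, 32, 7, 7)

Answer: (2, 32, 7, 7)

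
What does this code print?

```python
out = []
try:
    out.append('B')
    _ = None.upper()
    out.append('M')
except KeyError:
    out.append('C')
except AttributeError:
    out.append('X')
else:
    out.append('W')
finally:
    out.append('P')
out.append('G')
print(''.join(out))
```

Execution trace: 'B' (try body) → 'X' (except AttributeError) → 'P' (finally) → 'G' (after the try/except). Output: BXPG

Answer: BXPG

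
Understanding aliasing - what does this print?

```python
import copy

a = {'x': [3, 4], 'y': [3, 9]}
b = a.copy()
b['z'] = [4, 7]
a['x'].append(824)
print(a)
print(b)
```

Key concept: shallow copy of dict with mutable values.
Step by step:
`a = {'x': [3, 4], 'y': [3, 9]}` → a = {'x': [3, 4], 'y': [3, 9]}
`b = a.copy()` → b = {'x': [3, 4], 'y': [3, 9]}
`b['z'] = [4, 7]` → b = {'x': [3, 4], 'y': [3, 9], 'z': [4, 7]}
`a['x'].append(824)` → a = {'x': [3, 4, 824], 'y': [3, 9]}; b = {'x': [3, 4, 824], 'y': [3, 9], 'z': [4, 7]}
`print(a)` → prints {'x': [3, 4, 824], 'y': [3, 9]}
`print(b)` → prints {'x': [3, 4, 824], 'y': [3, 9], 'z': [4, 7]}

Answer:
{'x': [3, 4, 824], 'y': [3, 9]}
{'x': [3, 4, 824], 'y': [3, 9], 'z': [4, 7]}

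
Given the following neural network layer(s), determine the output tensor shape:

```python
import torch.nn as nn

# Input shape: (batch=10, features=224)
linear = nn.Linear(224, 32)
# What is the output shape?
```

Input: (10, 224) -> Output: (10, 32)

Answer: (10, 32)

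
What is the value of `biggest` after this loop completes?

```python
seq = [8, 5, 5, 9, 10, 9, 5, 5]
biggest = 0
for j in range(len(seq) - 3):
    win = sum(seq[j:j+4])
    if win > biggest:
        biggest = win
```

Max sum of 4-element window in [8, 5, 5, 9, 10, 9, 5, 5]
`biggest` takes the values: 0 → 27 → 29 → 33

Answer: 33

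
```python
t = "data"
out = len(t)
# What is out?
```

Trace:
`t = "data"` → t = 'data'
`out = len(t)` → out = 4
So out = 4

Answer: 4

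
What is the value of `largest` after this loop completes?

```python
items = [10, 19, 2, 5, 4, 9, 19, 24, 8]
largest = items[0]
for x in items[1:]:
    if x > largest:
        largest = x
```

Maximum of [10, 19, 2, 5, 4, 9, 19, 24, 8]
`largest` takes the values: 10 → 19 → 24

Answer: 24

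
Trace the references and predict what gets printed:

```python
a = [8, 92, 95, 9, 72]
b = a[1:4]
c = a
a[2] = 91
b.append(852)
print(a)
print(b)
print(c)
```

Key concept: slice vs alias.
Step by step:
`a = [8, 92, 95, 9, 72]` → a = [8, 92, 95, 9, 72]
`b = a[1:4]` → b = [92, 95, 9]
`c = a` → c = [8, 92, 95, 9, 72] (same object as a)
`a[2] = 91` → a = [8, 92, 91, 9, 72] (same object as c); c = [8, 92, 91, 9, 72] (same object as a)
`b.append(852)` → b = [92, 95, 9, 852]
`print(a)` → prints [8, 92, 91, 9, 72]
`print(b)` → prints [92, 95, 9, 852]
`print(c)` → prints [8, 92, 91, 9, 72]

Answer:
[8, 92, 91, 9, 72]
[92, 95, 9, 852]
[8, 92, 91, 9, 72]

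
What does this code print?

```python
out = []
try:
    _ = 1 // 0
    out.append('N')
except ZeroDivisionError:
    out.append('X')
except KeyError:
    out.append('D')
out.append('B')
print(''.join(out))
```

Execution trace: 'X' (except ZeroDivisionError) → 'B' (after the try/except). Output: XB

Answer: XB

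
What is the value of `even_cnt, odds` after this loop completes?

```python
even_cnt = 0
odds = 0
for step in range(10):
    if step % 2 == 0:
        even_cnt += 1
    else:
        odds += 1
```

Count evens and odds in range(10)
`even_cnt, odds` takes the values: (0, 0) → (1, 0) → (1, 1) → (2, 1) → (2, 2) → (3, 2) → (3, 3) → (4, 3) → (4, 4) → (5, 4) → (5, 5)

Answer: 5, 5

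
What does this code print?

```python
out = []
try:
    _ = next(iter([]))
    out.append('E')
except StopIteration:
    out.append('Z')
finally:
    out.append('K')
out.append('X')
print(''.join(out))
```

Execution trace: 'Z' (except StopIteration) → 'K' (finally) → 'X' (after the try/except). Output: ZKX

Answer: ZKX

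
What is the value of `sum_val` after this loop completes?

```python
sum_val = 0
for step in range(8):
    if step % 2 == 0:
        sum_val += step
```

Sum of even numbers 0 to 7
`sum_val` takes the values: 0 → 2 → 6 → 12

Answer: 12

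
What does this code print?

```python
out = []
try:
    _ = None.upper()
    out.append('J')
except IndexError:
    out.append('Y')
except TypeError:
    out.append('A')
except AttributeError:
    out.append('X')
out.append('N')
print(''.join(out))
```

Execution trace: 'X' (except AttributeError) → 'N' (after the try/except). Output: XN

Answer: XN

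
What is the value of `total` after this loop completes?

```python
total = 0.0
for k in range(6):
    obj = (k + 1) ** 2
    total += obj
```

Sum of squared losses 1² + 2² + ... + 6²
`total` takes the values: 0.0 → 1.0 → 5.0 → 14.0 → 30.0 → 55.0 → 91.0

Answer: 91.0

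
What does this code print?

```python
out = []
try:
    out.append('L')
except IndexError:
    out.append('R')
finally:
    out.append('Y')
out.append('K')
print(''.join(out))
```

Execution trace: 'L' (try body, no exception) → 'Y' (finally) → 'K' (after the try/except). Output: LYK

Answer: LYK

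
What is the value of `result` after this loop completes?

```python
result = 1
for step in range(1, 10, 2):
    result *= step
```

Product of 1, 3, 5, ... up to 9
`result` takes the values: 1 → 3 → 15 → 105 → 945

Answer: 945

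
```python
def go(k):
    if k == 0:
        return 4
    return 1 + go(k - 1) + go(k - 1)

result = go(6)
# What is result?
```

go(k) = 1 + 2·go(k-1), go(0)=4. Closed form: (4+1)·2^6 - 1 = 319.

Answer: 319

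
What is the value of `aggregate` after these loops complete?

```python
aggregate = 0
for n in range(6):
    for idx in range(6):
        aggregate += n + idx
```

Sum of all n+idx for n,idx in 6x6
`aggregate` takes the values: 0 → 1 → 3 → 6 → 10 → 15 → 16 → 18 → 21 → 25 → 30 → 36 → 38 → 41 → 45 → 50 → 56 → 63 → 66 → 70 → 75 → 81 → 88 → 96 → 100 → 105 → 111 → 118 → 126 → 135 → 140 → 146 → 153 → 161 → 170 → 180

Answer: 180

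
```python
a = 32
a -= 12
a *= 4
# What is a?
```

Trace:
`a = 32` → a = 32
`a -= 12` → a = 20
`a *= 4` → a = 80
So a = 80

Answer: 80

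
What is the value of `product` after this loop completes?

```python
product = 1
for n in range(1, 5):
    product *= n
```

4! = 24
`product` takes the values: 1 → 2 → 6 → 24

Answer: 24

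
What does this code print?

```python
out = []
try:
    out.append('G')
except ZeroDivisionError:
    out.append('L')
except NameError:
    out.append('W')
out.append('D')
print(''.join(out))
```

Execution trace: 'G' (try body, no exception) → 'D' (after the try/except). Output: GD

Answer: GD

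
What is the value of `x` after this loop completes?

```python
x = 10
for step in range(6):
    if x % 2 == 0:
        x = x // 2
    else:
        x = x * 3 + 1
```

Collatz-style transformation from 10
`x` takes the values: 10 → 5 → 16 → 8 → 4 → 2 → 1

Answer: 1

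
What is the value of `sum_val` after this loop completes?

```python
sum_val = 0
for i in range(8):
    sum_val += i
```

Sum of 0 to 7 = 28
`sum_val` takes the values: 0 → 1 → 3 → 6 → 10 → 15 → 21 → 28

Answer: 28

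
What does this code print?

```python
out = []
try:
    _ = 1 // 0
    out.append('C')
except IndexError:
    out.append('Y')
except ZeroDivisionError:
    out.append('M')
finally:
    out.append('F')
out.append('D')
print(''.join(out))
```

Execution trace: 'M' (except ZeroDivisionError) → 'F' (finally) → 'D' (after the try/except). Output: MFD

Answer: MFD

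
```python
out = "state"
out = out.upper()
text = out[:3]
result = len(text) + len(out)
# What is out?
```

Trace:
`out = "state"` → out = 'state'
`out = out.upper()` → out = 'STATE'
`text = out[:3]` → text = 'STA'
`result = len(text) + len(out)` → result = 8
So out = 'STATE'

Answer: 'STATE'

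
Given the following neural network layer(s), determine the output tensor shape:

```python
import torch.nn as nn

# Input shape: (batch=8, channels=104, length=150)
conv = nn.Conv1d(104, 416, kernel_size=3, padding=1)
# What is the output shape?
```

Input: (8, 104, 150) -> Output: (8, 416, 150)

Answer: (8, 416, 150)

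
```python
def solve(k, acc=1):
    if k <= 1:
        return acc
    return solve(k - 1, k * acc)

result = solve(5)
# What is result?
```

Accumulator trace (n, acc): (5, 1) -> (4, 5) -> (3, 20) -> (2, 60) -> (1, 120) -> return 120

Answer: 120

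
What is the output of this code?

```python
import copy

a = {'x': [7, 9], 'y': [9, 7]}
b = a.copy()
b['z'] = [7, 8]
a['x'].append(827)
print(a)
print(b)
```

Key concept: shallow copy of dict with mutable values.
Step by step:
`a = {'x': [7, 9], 'y': [9, 7]}` → a = {'x': [7, 9], 'y': [9, 7]}
`b = a.copy()` → b = {'x': [7, 9], 'y': [9, 7]}
`b['z'] = [7, 8]` → b = {'x': [7, 9], 'y': [9, 7], 'z': [7, 8]}
`a['x'].append(827)` → a = {'x': [7, 9, 827], 'y': [9, 7]}; b = {'x': [7, 9, 827], 'y': [9, 7], 'z': [7, 8]}
`print(a)` → prints {'x': [7, 9, 827], 'y': [9, 7]}
`print(b)` → prints {'x': [7, 9, 827], 'y': [9, 7], 'z': [7, 8]}

Answer:
{'x': [7, 9, 827], 'y': [9, 7]}
{'x': [7, 9, 827], 'y': [9, 7], 'z': [7, 8]}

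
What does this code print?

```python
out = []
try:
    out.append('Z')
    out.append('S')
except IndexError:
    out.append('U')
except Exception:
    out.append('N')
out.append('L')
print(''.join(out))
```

Execution trace: 'Z' (try body) → 'S' (try body, no exception) → 'L' (after the try/except). Output: ZSL

Answer: ZSL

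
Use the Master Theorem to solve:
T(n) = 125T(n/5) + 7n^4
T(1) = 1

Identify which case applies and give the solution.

a=125, b=5, f(n)=7n^4. log_5(125) = 3. Since c=4 > 3 and the regularity condition holds (125(n/5)^4 = (125/5^4)n^4 with 125/5^4 < 1), Case 3 applies: T(n) = Θ(f(n)) = O(n^4).

Answer: O(n^4) - Case 3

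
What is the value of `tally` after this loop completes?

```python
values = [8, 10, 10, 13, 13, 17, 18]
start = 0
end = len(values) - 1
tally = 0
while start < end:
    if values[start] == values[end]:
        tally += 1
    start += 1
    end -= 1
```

Count matching pairs from ends
`tally` takes the values: 0

Answer: 0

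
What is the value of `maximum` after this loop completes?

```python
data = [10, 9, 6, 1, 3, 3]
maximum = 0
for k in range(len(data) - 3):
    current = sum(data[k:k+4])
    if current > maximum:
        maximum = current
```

Max sum of 4-element window in [10, 9, 6, 1, 3, 3]
`maximum` takes the values: 0 → 26

Answer: 26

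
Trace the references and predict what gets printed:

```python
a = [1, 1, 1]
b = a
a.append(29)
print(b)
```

Key concept: basic list aliasing.
Step by step:
`a = [1, 1, 1]` → a = [1, 1, 1]
`b = a` → b = [1, 1, 1] (same object as a)
`a.append(29)` → a = [1, 1, 1, 29] (same object as b); b = [1, 1, 1, 29] (same object as a)
`print(b)` → prints [1, 1, 1, 29]

Answer: [1, 1, 1, 29]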